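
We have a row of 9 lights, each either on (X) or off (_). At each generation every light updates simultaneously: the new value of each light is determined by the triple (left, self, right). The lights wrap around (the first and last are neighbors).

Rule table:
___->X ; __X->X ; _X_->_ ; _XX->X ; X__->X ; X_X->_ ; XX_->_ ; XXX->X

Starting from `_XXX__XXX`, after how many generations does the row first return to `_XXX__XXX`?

18

_XX_XXXX_
XX__XXX_X
X_XXXX__X
__XXX_XXX
XXXX__XX_
XXX_XXX__
XX__XX_XX
X_XXX__XX
__XX_XXXX
XXX__XXX_
XX_XXXX__
X__XXX_XX
_XXXX__XX
_XXX_XXX_
XXX__XX_X
XX_XXX__X
X__XX_XXX
_XXX__XXX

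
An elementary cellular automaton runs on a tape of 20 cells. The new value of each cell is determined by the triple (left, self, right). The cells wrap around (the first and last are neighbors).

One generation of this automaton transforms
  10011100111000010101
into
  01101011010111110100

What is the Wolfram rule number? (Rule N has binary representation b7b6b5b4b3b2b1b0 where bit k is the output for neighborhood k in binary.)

position 4: 111 → 1  (bit 7 = 1)
position 0: 110 → 0  (bit 6 = 0)
position 16: 101 → 0  (bit 5 = 0)
position 1: 100 → 1  (bit 4 = 1)
position 3: 011 → 0  (bit 3 = 0)
position 15: 010 → 1  (bit 2 = 1)
position 2: 001 → 1  (bit 1 = 1)
position 12: 000 → 1  (bit 0 = 1)
bits b7..b0 = 10010111 = 151

151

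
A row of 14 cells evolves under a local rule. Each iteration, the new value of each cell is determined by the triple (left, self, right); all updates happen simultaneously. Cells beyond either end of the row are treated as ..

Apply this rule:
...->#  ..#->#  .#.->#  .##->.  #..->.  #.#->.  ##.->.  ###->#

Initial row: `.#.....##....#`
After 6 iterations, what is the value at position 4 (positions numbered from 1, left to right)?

##.####...####
....##..##.##.
####...#......
.##..###.#####
#...#.#...###.
#.###.#.##.#..
position 4 holds #

#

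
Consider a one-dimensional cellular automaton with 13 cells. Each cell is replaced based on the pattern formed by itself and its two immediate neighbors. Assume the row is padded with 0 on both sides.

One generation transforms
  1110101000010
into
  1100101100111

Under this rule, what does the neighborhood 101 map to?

0

At position 3 the neighborhood is 101; the next row has 0 there.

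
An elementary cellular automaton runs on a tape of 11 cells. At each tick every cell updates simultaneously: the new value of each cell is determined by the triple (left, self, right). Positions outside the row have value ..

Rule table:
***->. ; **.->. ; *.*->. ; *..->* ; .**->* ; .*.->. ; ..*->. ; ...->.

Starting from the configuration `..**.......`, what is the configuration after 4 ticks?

.......*...

..*.*......
.....*.....
......*....
.......*...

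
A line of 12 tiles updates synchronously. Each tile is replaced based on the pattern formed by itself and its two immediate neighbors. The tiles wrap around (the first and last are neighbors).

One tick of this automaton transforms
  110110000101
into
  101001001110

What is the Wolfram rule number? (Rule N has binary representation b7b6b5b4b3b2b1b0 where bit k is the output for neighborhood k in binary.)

182

position 0: 111 → 1  (bit 7 = 1)
position 1: 110 → 0  (bit 6 = 0)
position 2: 101 → 1  (bit 5 = 1)
position 5: 100 → 1  (bit 4 = 1)
position 3: 011 → 0  (bit 3 = 0)
position 9: 010 → 1  (bit 2 = 1)
position 8: 001 → 1  (bit 1 = 1)
position 6: 000 → 0  (bit 0 = 0)
bits b7..b0 = 10110110 = 182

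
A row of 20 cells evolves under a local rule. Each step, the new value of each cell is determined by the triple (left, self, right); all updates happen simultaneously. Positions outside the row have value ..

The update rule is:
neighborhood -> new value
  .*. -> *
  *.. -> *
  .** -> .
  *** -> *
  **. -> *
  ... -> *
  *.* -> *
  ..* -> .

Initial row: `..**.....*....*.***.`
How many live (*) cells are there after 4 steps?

step 1: *..*****.****.**.***
step 2: **..*****.****.**.**
step 3: .**..*****.****.**.*
step 4: ..**..*****.****.***
count of *: 14

14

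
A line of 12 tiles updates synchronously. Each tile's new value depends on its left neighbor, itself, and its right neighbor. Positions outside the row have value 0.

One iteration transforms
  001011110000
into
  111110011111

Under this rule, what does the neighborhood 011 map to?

At position 4 the neighborhood is 011; the next row has 1 there.

1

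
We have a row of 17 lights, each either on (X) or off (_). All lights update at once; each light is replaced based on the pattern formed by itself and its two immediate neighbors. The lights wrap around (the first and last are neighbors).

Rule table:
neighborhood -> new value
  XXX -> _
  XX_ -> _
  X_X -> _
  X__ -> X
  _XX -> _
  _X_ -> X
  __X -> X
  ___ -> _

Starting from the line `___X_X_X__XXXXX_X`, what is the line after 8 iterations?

iteration 1: X_XX_X_XXX______X
iteration 2: _____X____X____X_
iteration 3: ____XXX__XXX__XXX
iteration 4: X__X___XX___XX___
iteration 5: XXXXX_X__X_X__X_X
iteration 6: ______XXXX_XXXX__
iteration 7: _____X_________X_
iteration 8: ____XXX_______XXX

____XXX_______XXX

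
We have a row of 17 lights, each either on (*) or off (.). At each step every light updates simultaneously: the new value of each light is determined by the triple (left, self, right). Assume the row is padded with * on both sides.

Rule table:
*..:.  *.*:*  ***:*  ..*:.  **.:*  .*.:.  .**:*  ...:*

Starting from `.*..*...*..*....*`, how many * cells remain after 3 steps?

*.....*......**.*
*.***...****.****
*****.*.*********
count of *: 15

15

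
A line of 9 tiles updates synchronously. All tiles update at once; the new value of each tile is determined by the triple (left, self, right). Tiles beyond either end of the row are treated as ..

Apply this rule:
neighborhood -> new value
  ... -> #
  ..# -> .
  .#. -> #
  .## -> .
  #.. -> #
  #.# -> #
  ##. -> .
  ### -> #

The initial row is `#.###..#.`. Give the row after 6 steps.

#.##.###.

step 1: ##.#.#.##
step 2: ..#####..
step 3: #..###.##
step 4: ##..#.#..
step 5: ..#.#####
step 6: #.##.###.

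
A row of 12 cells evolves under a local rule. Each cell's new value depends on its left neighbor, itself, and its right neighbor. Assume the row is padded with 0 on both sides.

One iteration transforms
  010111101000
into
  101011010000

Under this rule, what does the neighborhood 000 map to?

0

At position 10 the neighborhood is 000; the next row has 0 there.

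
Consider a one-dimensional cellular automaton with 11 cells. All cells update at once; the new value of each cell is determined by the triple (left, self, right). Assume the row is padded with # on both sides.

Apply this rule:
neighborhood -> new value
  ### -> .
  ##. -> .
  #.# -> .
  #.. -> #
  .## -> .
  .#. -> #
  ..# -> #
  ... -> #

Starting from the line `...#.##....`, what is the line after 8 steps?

####...####
....###....
####...####  (repeats step 1; period 2)
step 8: ....###....

....###....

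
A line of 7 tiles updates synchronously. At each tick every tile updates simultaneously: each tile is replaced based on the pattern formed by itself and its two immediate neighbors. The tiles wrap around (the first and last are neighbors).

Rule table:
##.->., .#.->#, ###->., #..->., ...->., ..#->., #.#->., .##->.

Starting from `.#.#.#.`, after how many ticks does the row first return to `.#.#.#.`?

.#.#.#.

1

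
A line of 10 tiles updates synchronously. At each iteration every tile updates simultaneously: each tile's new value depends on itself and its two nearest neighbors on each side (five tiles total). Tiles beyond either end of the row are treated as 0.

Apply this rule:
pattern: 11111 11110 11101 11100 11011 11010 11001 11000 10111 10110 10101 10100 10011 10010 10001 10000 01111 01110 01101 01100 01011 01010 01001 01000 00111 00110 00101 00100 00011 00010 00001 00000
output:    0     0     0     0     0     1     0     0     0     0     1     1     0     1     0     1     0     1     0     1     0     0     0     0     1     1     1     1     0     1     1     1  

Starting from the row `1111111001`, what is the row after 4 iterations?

1011111111

iteration 1: 1000000011
iteration 2: 1011111011
iteration 3: 1000000001
iteration 4: 1011111111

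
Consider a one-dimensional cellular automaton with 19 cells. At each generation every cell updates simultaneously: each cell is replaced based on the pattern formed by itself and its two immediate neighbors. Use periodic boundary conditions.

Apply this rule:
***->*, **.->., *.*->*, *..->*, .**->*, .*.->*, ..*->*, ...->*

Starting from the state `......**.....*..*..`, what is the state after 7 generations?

*.*****************

generation 1: *******.***********
generation 2: ******.************
generation 3: *****.*************
generation 4: ****.**************
generation 5: ***.***************
generation 6: **.****************
generation 7: *.*****************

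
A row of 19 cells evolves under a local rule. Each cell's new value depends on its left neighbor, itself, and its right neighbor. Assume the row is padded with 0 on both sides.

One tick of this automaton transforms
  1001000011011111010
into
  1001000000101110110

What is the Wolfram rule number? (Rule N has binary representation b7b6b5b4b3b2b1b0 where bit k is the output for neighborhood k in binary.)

position 12: 111 → 1  (bit 7 = 1)
position 9: 110 → 0  (bit 6 = 0)
position 10: 101 → 1  (bit 5 = 1)
position 1: 100 → 0  (bit 4 = 0)
position 8: 011 → 0  (bit 3 = 0)
position 0: 010 → 1  (bit 2 = 1)
position 2: 001 → 0  (bit 1 = 0)
position 5: 000 → 0  (bit 0 = 0)
bits b7..b0 = 10100100 = 164

164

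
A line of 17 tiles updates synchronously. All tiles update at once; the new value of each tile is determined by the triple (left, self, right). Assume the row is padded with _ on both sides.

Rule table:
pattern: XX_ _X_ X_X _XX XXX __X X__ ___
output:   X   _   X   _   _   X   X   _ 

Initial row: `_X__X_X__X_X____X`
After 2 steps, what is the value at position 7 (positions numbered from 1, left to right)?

X

X_XX_X_XX_X_X__X_
_X_XX_X_XX_X_XX_X
position 7 holds X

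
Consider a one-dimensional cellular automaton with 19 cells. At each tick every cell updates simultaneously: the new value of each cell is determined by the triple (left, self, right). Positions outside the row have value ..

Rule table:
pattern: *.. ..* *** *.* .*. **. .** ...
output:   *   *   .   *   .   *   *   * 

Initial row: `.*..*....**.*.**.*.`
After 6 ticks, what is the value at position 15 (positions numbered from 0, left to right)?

*.**.*******.****.*
.*****.....***..**.
**...*******.******
******.....***....*
*....*******.*****.
.*****.....***...**
position 15 holds .

.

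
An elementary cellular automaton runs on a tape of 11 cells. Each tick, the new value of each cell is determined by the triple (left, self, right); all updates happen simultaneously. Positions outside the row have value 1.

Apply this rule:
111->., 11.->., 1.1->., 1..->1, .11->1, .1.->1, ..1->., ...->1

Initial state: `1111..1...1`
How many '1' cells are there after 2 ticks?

6

....1.111.1
111.1.1...1
count of 1: 6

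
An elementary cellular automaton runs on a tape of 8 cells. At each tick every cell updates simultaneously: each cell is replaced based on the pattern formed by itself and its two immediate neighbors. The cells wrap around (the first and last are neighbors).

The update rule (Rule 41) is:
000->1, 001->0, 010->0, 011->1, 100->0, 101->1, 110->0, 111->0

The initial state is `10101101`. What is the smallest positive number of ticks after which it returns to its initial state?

8

01011011
10110110
01101101
11011010
10110101
01101011
11010110
10101101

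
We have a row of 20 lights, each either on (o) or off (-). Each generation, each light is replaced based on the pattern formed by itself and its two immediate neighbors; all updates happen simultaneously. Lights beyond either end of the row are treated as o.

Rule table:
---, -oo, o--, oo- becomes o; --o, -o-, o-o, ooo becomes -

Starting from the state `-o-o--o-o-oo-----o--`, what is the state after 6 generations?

----o-----oooooo--o-
ooo--oooo-o----oo---
--oo-o--o--ooo-oooo-
o-oo--o--o-o-o-o--o-
o-ooo--o--------o---
o-o-oo--ooooooo--oo-

o-o-oo--ooooooo--oo-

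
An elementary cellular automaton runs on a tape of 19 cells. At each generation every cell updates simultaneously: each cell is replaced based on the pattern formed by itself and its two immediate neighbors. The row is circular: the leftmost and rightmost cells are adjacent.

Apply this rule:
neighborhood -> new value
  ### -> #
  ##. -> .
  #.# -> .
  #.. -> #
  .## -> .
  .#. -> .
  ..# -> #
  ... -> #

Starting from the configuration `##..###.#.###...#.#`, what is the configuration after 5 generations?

#.##.#.....#.###...
......#####...#.###
######.###.###...#.
.####...#...#.###..
#.##.###.###...#.##

#.##.###.###...#.##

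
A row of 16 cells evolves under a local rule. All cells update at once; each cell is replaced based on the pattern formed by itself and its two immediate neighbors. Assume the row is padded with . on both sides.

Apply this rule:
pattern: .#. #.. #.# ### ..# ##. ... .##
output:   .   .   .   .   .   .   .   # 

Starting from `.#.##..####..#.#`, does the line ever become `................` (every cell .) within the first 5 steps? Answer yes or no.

yes

...#...#........
................
all cells are . at step 2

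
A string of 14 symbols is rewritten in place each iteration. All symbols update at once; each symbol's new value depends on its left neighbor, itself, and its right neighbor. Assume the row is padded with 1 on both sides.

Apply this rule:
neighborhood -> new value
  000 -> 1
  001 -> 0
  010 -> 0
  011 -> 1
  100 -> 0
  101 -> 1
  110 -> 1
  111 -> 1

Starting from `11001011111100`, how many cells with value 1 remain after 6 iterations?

11000111111100
11010111111100
11101111111100
11111111111100
11111111111100  (fixed point — unchanged through iteration 6)
count of 1: 12

12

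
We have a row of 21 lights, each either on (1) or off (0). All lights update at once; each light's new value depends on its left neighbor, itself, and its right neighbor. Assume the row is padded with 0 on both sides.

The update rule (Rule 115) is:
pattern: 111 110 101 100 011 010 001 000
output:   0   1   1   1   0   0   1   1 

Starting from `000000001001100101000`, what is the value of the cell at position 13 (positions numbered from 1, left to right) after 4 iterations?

0

111111110110111010111
000000011011001101001
111111101101110110110
000000110110011011011
position 13 holds 0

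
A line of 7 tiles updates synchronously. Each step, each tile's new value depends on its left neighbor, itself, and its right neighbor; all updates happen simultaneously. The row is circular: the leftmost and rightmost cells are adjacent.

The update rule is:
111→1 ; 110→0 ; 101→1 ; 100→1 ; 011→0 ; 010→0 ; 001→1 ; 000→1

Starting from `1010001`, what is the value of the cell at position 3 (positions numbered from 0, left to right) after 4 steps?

0101110
1010101
0101010
1010101
position 3 holds 0

0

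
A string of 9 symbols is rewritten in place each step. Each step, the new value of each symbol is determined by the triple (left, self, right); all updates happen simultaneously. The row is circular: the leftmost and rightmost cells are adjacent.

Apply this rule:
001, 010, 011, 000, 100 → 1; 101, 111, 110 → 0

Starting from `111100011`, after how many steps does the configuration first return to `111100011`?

18

000011110
111110001
000001111
111111000
100000111
011111100
110000011
001111110
111000001
000111111
111100000
100011111
011110000
110001111
001111000
111000111
000111100
111100011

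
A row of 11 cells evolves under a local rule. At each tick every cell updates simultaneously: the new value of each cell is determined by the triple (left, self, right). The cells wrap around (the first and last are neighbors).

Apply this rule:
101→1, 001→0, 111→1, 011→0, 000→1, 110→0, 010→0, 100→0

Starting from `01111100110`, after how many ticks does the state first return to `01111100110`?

00111000000
10010011111
00000001111
01111100110

4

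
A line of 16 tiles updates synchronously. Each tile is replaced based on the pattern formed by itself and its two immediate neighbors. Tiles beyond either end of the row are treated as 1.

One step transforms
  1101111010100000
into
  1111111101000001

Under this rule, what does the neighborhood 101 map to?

At position 2 the neighborhood is 101; the next row has 1 there.

1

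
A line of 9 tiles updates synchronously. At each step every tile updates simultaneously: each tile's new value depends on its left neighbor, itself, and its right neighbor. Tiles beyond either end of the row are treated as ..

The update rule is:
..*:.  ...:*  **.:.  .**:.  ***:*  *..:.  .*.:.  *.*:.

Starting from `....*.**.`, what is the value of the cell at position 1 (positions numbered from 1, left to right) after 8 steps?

***......
.*..*****
.....***.
****..*..
.**.....*
....***..
***..*..*
.*.......
position 1 holds .

.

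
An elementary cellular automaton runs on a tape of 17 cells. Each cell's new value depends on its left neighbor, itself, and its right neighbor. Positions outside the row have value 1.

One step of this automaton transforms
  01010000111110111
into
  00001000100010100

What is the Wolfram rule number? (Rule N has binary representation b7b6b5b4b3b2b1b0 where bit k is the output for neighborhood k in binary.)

88

position 9: 111 → 0  (bit 7 = 0)
position 12: 110 → 1  (bit 6 = 1)
position 0: 101 → 0  (bit 5 = 0)
position 4: 100 → 1  (bit 4 = 1)
position 8: 011 → 1  (bit 3 = 1)
position 1: 010 → 0  (bit 2 = 0)
position 7: 001 → 0  (bit 1 = 0)
position 5: 000 → 0  (bit 0 = 0)
bits b7..b0 = 01011000 = 88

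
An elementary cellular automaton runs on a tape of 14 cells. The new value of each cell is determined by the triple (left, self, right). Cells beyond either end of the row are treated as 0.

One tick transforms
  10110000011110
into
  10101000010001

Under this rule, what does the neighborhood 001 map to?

At position 8 the neighborhood is 001; the next row has 0 there.

0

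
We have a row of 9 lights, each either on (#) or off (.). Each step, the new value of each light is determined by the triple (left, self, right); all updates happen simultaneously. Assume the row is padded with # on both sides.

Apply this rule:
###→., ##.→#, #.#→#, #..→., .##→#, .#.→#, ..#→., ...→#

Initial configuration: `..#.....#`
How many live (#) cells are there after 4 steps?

4

..#.###.#
..###.###
..#.###..
..###.#..
count of #: 4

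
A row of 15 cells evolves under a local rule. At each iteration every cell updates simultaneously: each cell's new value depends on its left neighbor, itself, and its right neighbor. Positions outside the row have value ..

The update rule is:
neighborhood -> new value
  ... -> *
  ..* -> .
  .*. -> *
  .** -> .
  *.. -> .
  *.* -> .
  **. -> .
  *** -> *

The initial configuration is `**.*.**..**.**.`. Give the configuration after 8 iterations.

**.*.*.*.**.*.*

...*...........
**.*.**********
...*..********.
**.*...******..
...*.*..****..*
**.*.*...**...*
...*.*.*....*.*
**.*.*.*.**.*.*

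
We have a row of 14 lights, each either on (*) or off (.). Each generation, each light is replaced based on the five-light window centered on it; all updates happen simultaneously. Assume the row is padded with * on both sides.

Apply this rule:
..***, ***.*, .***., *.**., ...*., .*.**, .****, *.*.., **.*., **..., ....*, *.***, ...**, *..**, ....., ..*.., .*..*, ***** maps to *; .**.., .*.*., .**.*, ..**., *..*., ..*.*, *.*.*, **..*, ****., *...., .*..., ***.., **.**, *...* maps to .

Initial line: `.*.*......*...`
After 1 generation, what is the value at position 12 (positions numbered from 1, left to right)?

.

*..*..*****..*
position 12 holds .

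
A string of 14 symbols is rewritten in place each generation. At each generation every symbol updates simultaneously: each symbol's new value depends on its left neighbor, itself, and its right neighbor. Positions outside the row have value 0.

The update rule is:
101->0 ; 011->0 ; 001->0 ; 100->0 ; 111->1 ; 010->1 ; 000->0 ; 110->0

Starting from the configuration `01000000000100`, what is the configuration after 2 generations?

01000000000100  (fixed point — unchanged through generation 2)

01000000000100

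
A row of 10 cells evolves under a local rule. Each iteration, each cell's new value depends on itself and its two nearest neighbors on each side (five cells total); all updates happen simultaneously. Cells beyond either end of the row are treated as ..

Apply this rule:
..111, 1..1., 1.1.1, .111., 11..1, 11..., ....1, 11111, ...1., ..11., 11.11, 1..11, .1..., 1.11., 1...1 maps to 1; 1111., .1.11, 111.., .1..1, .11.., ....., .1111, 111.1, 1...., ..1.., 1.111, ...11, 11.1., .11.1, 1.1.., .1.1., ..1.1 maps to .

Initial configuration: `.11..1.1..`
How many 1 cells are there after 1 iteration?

4

.1.11...1.
count of 1: 4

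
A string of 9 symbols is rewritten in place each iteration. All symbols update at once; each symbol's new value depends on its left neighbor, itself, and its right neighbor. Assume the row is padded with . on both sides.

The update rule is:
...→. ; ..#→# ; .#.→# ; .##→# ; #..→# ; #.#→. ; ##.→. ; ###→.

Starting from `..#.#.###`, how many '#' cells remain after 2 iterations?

5

.##.#.#..
##..#.##.
count of #: 5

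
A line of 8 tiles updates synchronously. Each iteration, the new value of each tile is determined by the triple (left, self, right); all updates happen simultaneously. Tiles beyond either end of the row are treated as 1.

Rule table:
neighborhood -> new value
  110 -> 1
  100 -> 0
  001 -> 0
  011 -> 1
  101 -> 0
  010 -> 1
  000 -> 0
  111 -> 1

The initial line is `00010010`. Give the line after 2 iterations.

00010010  (fixed point — unchanged through iteration 2)

00010010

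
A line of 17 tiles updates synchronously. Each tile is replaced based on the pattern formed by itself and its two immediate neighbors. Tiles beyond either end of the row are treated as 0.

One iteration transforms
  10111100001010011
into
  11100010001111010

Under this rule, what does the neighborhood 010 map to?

At position 0 the neighborhood is 010; the next row has 1 there.

1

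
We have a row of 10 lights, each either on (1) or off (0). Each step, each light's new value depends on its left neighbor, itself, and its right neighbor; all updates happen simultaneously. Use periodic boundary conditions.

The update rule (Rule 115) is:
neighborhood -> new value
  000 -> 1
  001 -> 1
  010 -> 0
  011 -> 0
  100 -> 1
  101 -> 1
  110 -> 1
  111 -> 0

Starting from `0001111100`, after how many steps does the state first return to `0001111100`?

1110000111
0011111000
1100001111
0111110000
1000011111
1111100000
0000111111
1111000001
0001111110
1110000011
0011111100
1100000111
0111111000
1000001111
1111110000
0000011111
1111100001
0000111110
1111000011
0001111100

20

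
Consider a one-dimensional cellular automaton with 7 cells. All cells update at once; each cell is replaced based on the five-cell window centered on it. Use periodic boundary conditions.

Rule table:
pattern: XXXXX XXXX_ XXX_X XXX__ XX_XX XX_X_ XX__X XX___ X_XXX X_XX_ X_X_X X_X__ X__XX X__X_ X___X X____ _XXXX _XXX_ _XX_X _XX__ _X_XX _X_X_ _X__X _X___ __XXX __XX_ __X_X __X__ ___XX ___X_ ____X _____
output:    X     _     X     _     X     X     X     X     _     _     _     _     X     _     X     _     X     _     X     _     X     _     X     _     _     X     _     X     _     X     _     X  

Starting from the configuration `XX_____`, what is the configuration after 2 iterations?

_____X_

X_X_X__
_____X_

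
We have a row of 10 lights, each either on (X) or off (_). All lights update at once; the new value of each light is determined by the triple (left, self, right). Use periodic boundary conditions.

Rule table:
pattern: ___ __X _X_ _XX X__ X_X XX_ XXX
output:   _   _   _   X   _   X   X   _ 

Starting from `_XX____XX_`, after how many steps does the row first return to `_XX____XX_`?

1

_XX____XX_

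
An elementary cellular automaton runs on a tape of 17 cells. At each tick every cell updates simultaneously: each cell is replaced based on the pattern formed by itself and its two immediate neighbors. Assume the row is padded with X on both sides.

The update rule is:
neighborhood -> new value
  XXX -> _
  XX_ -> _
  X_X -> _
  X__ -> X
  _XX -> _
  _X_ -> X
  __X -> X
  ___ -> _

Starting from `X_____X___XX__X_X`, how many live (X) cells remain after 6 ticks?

2

_X___XXX_X__XXX__
_XX_X____XXX___XX
____XX__X___X_X__
X__X__XXXX_XX_XXX
_XXXXX___________
______X_________X
count of X: 2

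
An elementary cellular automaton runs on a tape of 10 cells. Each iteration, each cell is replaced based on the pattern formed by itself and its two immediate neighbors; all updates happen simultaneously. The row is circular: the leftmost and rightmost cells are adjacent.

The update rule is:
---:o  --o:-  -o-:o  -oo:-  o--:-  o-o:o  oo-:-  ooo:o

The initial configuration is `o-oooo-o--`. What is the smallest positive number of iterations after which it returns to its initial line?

oo-oo-oo--
--o--o----
o-o--o-ooo
-oo--oo-oo
o------o--
o-oooo-o--

6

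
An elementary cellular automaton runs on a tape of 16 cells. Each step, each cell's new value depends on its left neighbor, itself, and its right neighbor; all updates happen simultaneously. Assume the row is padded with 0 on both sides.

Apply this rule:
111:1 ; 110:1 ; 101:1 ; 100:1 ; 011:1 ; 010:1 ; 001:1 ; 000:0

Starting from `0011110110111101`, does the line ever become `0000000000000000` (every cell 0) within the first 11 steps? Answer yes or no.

no

0111111111111111
1111111111111111
1111111111111111  (fixed point — unchanged through step 11)
step 11 is 1111111111111111, still not uniform 0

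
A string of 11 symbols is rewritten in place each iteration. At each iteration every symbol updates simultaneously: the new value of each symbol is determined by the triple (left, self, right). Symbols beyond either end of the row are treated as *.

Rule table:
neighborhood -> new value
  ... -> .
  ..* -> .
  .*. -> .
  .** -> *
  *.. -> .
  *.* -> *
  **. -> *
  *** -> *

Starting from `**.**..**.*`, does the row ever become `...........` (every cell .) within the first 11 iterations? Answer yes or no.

no

*****..****
*****..****  (fixed point — unchanged through iteration 11)
iteration 11 is *****..****, still not uniform .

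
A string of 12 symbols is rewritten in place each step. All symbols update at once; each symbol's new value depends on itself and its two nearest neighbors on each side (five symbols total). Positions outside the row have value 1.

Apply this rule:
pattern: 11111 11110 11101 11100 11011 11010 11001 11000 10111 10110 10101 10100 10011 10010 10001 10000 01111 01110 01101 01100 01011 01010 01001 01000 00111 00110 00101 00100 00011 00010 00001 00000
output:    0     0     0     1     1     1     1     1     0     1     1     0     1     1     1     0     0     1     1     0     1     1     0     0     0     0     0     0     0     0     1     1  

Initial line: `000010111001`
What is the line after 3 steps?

100101000100

101001011110
010010100001
100101000100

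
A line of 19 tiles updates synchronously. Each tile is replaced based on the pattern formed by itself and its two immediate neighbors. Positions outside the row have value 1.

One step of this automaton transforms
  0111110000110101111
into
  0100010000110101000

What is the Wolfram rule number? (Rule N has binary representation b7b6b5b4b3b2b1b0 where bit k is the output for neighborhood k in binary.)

76

position 2: 111 → 0  (bit 7 = 0)
position 5: 110 → 1  (bit 6 = 1)
position 0: 101 → 0  (bit 5 = 0)
position 6: 100 → 0  (bit 4 = 0)
position 1: 011 → 1  (bit 3 = 1)
position 13: 010 → 1  (bit 2 = 1)
position 9: 001 → 0  (bit 1 = 0)
position 7: 000 → 0  (bit 0 = 0)
bits b7..b0 = 01001100 = 76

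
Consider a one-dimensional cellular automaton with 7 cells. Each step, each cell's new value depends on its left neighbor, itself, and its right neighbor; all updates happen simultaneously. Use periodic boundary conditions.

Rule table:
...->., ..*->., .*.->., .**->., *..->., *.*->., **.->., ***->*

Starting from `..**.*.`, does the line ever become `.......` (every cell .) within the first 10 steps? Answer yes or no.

step 1: .......
all cells are . at step 1

yes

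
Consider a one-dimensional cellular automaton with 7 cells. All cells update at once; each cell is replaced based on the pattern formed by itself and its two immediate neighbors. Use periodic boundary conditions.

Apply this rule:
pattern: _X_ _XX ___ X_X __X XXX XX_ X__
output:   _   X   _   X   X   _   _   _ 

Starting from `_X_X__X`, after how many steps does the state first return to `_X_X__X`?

7

X_X__X_
_X__X_X
X__X_X_
__X_X_X
_X_X_X_
X_X_X__
_X_X__X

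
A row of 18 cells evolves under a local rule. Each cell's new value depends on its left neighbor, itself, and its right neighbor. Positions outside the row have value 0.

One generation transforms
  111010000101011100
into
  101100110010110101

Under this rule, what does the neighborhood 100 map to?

At position 5 the neighborhood is 100; the next row has 0 there.

0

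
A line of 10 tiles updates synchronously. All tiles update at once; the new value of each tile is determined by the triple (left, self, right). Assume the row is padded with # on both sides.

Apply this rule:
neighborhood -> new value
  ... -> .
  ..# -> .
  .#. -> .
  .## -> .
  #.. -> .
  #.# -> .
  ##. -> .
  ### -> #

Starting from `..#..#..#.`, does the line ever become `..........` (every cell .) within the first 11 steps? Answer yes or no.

yes

..........
all cells are . at step 1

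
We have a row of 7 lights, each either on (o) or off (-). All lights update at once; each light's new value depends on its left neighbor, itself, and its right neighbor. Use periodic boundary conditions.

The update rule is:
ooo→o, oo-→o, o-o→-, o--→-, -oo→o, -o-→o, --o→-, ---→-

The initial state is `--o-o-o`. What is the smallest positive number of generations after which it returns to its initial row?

1

--o-o-o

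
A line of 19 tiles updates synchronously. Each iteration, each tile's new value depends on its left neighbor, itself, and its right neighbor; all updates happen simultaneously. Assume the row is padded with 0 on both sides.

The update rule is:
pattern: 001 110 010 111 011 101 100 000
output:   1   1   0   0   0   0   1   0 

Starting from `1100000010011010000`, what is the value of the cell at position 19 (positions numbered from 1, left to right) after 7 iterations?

0110000101101001000
1011001000100110100
0001110101011010010
0010010000001001101
0101101000010110100
1000100100100010010
0101011011010101101
position 19 holds 1

1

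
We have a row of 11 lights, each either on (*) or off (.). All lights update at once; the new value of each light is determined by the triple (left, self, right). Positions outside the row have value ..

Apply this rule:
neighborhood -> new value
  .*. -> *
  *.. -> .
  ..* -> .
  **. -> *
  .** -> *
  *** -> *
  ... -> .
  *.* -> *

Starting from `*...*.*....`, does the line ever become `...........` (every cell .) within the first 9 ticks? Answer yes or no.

no

tick 1: *...***....
tick 2: *...***....  (fixed point — unchanged through tick 9)
tick 9 is *...***...., still not uniform .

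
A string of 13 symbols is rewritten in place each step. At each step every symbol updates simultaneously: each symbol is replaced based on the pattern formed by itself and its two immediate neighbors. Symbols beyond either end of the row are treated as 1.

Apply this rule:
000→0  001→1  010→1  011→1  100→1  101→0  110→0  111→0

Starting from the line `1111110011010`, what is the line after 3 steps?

0100110111000

0000001110010
1000011001110
0100110111000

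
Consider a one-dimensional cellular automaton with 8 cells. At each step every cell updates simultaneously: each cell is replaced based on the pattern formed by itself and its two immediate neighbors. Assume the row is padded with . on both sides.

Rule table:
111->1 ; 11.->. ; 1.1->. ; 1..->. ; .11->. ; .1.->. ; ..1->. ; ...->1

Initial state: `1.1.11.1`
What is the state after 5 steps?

step 1: ........
step 2: 11111111
step 3: .111111.
step 4: ..1111..
step 5: 1..11..1

1..11..1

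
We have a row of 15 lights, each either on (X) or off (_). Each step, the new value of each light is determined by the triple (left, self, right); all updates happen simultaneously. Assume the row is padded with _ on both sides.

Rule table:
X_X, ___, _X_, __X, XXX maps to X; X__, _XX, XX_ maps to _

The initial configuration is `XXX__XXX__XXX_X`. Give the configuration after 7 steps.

_X__X_X__X_X_XX
XX_XXXX_XXXXX__
__X_XX_X_XXX__X
XXXX__XXX_X__XX
_XX__X_X_XX_X__
X___XXXXX__XX_X
X_XX_XXX__X__XX

X_XX_XXX__X__XX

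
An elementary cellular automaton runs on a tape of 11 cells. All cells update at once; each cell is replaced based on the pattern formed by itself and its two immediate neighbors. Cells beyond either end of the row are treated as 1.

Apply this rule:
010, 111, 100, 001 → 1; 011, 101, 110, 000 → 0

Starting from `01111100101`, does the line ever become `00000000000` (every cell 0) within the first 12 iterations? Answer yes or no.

00111011100
11010001011
10011011001
01100000110
00010001000
10111011101
00010001000  (repeats iteration 5; period 2)
iteration 12: 10111011101
iteration 12 is 10111011101, still not uniform 0

no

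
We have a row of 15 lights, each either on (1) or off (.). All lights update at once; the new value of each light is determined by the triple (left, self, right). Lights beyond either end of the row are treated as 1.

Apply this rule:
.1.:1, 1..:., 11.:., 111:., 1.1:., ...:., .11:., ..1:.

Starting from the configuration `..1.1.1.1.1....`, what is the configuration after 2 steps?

..1.1.1.1.1....  (fixed point — unchanged through step 2)

..1.1.1.1.1....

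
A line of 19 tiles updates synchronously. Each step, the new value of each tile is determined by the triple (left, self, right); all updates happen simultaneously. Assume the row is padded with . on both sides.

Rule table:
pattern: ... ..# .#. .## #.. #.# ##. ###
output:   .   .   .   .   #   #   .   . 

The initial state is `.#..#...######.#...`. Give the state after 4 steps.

.....#..#........#.

step 1: ..#..#........#.#..
step 2: ...#..#........#.#.
step 3: ....#..#........#.#
step 4: .....#..#........#.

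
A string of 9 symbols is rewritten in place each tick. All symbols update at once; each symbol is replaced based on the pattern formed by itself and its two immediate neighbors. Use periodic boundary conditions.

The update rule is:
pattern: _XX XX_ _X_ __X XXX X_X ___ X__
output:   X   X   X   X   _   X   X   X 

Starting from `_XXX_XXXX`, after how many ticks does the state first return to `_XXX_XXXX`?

2

XX_XXX__X
_XXX_XXXX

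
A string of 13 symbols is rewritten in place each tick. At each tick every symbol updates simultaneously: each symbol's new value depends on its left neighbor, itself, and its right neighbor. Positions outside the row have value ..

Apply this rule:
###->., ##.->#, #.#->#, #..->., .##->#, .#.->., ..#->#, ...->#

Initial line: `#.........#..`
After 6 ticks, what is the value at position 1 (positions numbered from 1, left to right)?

tick 1: ..########..#
tick 2: ###......#.#.
tick 3: #.#.#####.#..
tick 4: .#.##...##..#
tick 5: #.###.####.#.
tick 6: .##.###..##..
position 1 holds .

.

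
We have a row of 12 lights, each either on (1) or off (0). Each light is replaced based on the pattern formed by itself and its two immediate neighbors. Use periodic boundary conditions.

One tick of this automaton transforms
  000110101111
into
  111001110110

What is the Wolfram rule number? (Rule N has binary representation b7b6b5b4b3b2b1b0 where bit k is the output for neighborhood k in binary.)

183

position 9: 111 → 1  (bit 7 = 1)
position 4: 110 → 0  (bit 6 = 0)
position 5: 101 → 1  (bit 5 = 1)
position 0: 100 → 1  (bit 4 = 1)
position 3: 011 → 0  (bit 3 = 0)
position 6: 010 → 1  (bit 2 = 1)
position 2: 001 → 1  (bit 1 = 1)
position 1: 000 → 1  (bit 0 = 1)
bits b7..b0 = 10110111 = 183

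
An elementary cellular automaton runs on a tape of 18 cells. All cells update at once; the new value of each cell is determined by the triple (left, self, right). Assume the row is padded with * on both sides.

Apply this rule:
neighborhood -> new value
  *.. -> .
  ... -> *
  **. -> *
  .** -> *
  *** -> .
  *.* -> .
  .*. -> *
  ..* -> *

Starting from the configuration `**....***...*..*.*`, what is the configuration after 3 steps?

step 1: .*.****.*.***.**.*
step 2: .*.*..*.*.*.*.**.*
step 3: .*.*.**.*.*.*.**.*

.*.*.**.*.*.*.**.*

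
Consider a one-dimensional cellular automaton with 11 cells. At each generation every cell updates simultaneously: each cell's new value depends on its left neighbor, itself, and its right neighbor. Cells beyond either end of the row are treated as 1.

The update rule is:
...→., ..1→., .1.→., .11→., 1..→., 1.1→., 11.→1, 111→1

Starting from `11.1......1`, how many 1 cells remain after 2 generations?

generation 1: 11.........
generation 2: 11.........
count of 1: 2

2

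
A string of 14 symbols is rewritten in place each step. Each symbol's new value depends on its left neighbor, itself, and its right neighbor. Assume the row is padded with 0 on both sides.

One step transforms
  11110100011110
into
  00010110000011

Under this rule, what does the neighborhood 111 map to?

0

At position 1 the neighborhood is 111; the next row has 0 there.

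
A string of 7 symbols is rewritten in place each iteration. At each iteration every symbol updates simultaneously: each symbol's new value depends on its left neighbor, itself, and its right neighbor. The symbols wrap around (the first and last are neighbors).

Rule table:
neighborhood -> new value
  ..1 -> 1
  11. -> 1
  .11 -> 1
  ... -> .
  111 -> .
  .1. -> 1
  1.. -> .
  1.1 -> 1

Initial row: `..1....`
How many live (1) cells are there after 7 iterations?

3

.11....
111....
1.1...1
111..11
..1.11.
.11111.
11...1.
count of 1: 3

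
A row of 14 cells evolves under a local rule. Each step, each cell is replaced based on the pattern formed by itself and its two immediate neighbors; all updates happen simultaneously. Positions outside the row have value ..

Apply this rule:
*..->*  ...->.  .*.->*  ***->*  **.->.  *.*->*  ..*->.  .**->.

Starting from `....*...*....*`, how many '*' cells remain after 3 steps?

....**..**...*
......*...*..*
......**..**.*
count of *: 5

5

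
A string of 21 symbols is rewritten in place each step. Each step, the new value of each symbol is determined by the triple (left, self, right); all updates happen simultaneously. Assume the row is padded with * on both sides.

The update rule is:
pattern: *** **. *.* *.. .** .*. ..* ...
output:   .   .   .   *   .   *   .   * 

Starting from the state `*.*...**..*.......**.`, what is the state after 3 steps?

step 1: ..***...*.*******....
step 2: *....**.*........***.
step 3: .***....********.....

.***....********.....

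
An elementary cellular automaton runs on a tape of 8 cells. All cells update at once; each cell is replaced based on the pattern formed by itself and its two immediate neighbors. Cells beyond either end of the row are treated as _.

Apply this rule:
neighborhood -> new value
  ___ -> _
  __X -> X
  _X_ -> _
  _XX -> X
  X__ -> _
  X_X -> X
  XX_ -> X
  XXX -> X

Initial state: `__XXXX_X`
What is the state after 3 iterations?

XXXXXXX_

iteration 1: _XXXXXX_
iteration 2: XXXXXXX_
iteration 3: XXXXXXX_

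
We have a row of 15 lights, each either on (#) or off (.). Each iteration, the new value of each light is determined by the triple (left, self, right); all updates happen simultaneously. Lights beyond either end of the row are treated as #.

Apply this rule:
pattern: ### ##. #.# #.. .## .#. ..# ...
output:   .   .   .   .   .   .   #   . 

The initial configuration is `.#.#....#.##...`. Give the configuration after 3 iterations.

.....#......#..

.......#......#
......#......#.
.....#......#..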